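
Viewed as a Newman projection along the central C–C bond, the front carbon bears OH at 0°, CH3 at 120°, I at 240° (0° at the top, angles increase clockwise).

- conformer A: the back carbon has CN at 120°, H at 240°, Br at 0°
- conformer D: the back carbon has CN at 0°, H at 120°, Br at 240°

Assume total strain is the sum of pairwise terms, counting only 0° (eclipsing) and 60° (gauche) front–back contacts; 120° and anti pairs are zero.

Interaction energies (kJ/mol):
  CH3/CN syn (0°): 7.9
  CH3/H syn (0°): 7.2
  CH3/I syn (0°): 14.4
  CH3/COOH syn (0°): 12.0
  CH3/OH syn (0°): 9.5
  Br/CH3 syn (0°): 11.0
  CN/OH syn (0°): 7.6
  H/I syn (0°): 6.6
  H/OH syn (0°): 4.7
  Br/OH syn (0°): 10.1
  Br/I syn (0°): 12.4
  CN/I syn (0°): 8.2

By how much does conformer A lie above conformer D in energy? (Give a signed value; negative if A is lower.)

A (eclipsed): OH–Br eclipsed, CH3–CN eclipsed, I–H eclipsed; 10.1 + 7.9 + 6.6 = 24.6 kJ/mol.
D (eclipsed): OH–CN eclipsed, CH3–H eclipsed, I–Br eclipsed; 7.6 + 7.2 + 12.4 = 27.2 kJ/mol.
E(A) − E(D) = 24.6 − 27.2 = -2.6 kJ/mol.

-2.6 kJ/mol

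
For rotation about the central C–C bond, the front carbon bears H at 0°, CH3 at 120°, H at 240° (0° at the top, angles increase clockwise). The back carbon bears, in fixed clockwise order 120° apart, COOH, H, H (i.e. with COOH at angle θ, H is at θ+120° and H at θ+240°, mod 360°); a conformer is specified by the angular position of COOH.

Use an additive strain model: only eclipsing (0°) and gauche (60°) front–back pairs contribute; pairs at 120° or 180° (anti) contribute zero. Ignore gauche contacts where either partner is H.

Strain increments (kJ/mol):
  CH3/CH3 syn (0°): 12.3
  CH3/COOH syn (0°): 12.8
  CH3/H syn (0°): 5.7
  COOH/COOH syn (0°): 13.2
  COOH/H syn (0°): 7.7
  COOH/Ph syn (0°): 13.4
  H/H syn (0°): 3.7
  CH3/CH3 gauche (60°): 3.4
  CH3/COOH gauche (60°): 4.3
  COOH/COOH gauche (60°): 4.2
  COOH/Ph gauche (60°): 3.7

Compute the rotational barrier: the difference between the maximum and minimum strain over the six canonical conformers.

20.2 kJ/mol

COOH at 0° (eclipsed): H–COOH eclipsed, CH3–H eclipsed, H–H eclipsed; 7.7 + 5.7 + 3.7 = 17.1 kJ/mol.
COOH at 60° (staggered): CH3–COOH gauche; 4.3 = 4.3 kJ/mol.
COOH at 120° (eclipsed): H–H eclipsed, CH3–COOH eclipsed, H–H eclipsed; 3.7 + 12.8 + 3.7 = 20.2 kJ/mol.
COOH at 180° (staggered): CH3–COOH gauche; 4.3 = 4.3 kJ/mol.
COOH at 240° (eclipsed): H–H eclipsed, CH3–H eclipsed, H–COOH eclipsed; 3.7 + 5.7 + 7.7 = 17.1 kJ/mol.
COOH at 300° (staggered): no non-H gauche contacts → 0.0 kJ/mol.
Max at 120° (20.2 kJ/mol), min at 300° (0.0 kJ/mol); barrier = 20.2 kJ/mol.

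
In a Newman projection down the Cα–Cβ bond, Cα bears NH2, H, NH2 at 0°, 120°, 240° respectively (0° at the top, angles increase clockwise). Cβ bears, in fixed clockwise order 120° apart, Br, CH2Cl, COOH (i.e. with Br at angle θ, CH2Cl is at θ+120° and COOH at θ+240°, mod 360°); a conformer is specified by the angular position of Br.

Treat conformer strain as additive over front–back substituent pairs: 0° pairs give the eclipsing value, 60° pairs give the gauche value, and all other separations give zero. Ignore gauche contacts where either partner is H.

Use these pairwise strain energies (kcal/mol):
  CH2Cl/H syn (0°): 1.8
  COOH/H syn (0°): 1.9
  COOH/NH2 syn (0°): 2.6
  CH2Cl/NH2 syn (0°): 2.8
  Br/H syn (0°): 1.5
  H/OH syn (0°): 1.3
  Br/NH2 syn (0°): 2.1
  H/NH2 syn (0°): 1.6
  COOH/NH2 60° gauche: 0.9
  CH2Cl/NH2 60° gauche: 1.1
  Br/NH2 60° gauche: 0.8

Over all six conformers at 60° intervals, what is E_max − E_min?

Br at 0° (eclipsed): NH2–Br eclipsed, H–CH2Cl eclipsed, NH2–COOH eclipsed; 2.1 + 1.8 + 2.6 = 6.5 kcal/mol.
Br at 60° (staggered): NH2–Br gauche, NH2–COOH gauche, NH2–CH2Cl gauche, NH2–COOH gauche; 0.8 + 0.9 + 1.1 + 0.9 = 3.7 kcal/mol.
Br at 120° (eclipsed): NH2–COOH eclipsed, H–Br eclipsed, NH2–CH2Cl eclipsed; 2.6 + 1.5 + 2.8 = 6.9 kcal/mol.
Br at 180° (staggered): NH2–CH2Cl gauche, NH2–COOH gauche, NH2–Br gauche, NH2–CH2Cl gauche; 1.1 + 0.9 + 0.8 + 1.1 = 3.9 kcal/mol.
Br at 240° (eclipsed): NH2–CH2Cl eclipsed, H–COOH eclipsed, NH2–Br eclipsed; 2.8 + 1.9 + 2.1 = 6.8 kcal/mol.
Br at 300° (staggered): NH2–Br gauche, NH2–CH2Cl gauche, NH2–Br gauche, NH2–COOH gauche; 0.8 + 1.1 + 0.8 + 0.9 = 3.6 kcal/mol.
Max at 120° (6.9 kcal/mol), min at 300° (3.6 kcal/mol); barrier = 3.3 kcal/mol.

3.3 kcal/mol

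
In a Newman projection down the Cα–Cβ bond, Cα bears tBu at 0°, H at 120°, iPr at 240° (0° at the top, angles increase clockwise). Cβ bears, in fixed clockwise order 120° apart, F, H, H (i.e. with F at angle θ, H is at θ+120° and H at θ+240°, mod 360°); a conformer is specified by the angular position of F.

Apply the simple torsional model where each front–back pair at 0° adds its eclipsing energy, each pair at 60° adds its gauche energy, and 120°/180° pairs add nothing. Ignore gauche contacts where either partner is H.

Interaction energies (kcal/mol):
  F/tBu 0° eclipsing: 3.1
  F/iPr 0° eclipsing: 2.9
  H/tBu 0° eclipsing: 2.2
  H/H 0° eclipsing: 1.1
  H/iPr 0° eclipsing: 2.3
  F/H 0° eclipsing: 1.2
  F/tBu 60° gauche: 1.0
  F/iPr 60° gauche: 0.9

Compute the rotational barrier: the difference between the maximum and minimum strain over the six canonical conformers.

5.6 kcal/mol

F at 0° is eclipsed. tBu at 0° is eclipsed with F at 0° (3.1); H at 120° is eclipsed with H at 120° (1.1); iPr at 240° is eclipsed with H at 240° (2.3). Total 6.5 kcal/mol.
F at 60° is staggered. tBu at 0° is gauche with F at 60° (1.0). Total 1.0 kcal/mol.
F at 120° is eclipsed. tBu at 0° is eclipsed with H at 0° (2.2); H at 120° is eclipsed with F at 120° (1.2); iPr at 240° is eclipsed with H at 240° (2.3). Total 5.7 kcal/mol.
F at 180° is staggered. iPr at 240° is gauche with F at 180° (0.9). Total 0.9 kcal/mol.
F at 240° is eclipsed. tBu at 0° is eclipsed with H at 0° (2.2); H at 120° is eclipsed with H at 120° (1.1); iPr at 240° is eclipsed with F at 240° (2.9). Total 6.2 kcal/mol.
F at 300° is staggered. tBu at 0° is gauche with F at 300° (1.0); iPr at 240° is gauche with F at 300° (0.9). Total 1.9 kcal/mol.
Max at 0° (6.5 kcal/mol), min at 180° (0.9 kcal/mol); barrier = 5.6 kcal/mol.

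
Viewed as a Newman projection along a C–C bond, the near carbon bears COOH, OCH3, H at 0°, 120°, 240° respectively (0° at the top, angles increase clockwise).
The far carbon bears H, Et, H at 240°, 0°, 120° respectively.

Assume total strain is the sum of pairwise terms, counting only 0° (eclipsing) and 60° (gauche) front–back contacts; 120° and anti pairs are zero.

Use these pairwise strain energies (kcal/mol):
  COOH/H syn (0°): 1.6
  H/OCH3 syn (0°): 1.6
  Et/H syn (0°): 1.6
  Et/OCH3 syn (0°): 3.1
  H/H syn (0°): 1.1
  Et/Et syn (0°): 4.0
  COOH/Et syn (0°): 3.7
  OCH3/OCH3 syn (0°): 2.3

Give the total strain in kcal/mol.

6.4 kcal/mol

This conformer (eclipsed): COOH–Et eclipsed, OCH3–H eclipsed, H–H eclipsed; 3.7 + 1.6 + 1.1 = 6.4 kcal/mol.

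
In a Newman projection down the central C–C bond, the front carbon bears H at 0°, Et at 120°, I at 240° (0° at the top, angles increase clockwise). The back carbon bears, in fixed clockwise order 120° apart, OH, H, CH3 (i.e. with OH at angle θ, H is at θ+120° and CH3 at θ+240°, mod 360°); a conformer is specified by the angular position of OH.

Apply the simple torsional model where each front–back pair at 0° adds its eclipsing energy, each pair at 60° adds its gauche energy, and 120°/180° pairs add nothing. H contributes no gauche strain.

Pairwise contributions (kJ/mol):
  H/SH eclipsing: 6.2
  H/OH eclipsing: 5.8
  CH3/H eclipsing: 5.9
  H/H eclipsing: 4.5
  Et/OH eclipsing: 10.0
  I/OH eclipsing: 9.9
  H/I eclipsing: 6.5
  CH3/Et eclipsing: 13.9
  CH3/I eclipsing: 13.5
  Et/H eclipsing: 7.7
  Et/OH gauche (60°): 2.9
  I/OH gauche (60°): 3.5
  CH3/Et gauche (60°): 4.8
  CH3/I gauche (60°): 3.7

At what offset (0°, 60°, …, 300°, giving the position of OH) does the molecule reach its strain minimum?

OH at 0° (eclipsed): H(0°)/OH(0°) eclipsed 5.8; Et(120°)/H(120°) eclipsed 7.7; I(240°)/CH3(240°) eclipsed 13.5 → 27.0 kJ/mol.
OH at 60° (staggered): Et(120°)/OH(60°) gauche 2.9; I(240°)/CH3(300°) gauche 3.7 → 6.6 kJ/mol.
OH at 120° (eclipsed): H(0°)/CH3(0°) eclipsed 5.9; Et(120°)/OH(120°) eclipsed 10.0; I(240°)/H(240°) eclipsed 6.5 → 22.4 kJ/mol.
OH at 180° (staggered): Et(120°)/OH(180°) gauche 2.9; Et(120°)/CH3(60°) gauche 4.8; I(240°)/OH(180°) gauche 3.5 → 11.2 kJ/mol.
OH at 240° (eclipsed): H(0°)/H(0°) eclipsed 4.5; Et(120°)/CH3(120°) eclipsed 13.9; I(240°)/OH(240°) eclipsed 9.9 → 28.3 kJ/mol.
OH at 300° (staggered): Et(120°)/CH3(180°) gauche 4.8; I(240°)/OH(300°) gauche 3.5; I(240°)/CH3(180°) gauche 3.7 → 12.0 kJ/mol.
The minimum (6.6 kJ/mol) occurs with OH at 60°.

60°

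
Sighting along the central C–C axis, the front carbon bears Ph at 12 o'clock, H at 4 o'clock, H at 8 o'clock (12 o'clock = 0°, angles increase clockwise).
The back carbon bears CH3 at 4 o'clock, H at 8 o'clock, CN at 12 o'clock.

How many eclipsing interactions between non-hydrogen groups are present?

1

Non-H eclipsing pairs: Ph(0°)/CN(0°) — 1 interaction.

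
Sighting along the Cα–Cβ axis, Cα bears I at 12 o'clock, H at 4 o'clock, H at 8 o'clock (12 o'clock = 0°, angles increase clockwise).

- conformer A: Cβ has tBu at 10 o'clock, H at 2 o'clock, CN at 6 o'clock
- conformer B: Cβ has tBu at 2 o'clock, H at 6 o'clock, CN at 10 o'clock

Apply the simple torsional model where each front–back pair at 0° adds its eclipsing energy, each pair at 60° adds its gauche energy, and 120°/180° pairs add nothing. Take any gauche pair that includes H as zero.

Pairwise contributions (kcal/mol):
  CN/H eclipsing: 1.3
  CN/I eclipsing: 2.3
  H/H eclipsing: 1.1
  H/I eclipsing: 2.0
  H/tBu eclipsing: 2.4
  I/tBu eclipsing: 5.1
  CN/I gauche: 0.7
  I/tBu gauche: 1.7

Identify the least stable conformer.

A (staggered): I–tBu gauche; 1.7 = 1.7 kcal/mol.
B (staggered): I–tBu gauche, I–CN gauche; 1.7 + 0.7 = 2.4 kcal/mol.
B has the highest total (2.4 kcal/mol).

B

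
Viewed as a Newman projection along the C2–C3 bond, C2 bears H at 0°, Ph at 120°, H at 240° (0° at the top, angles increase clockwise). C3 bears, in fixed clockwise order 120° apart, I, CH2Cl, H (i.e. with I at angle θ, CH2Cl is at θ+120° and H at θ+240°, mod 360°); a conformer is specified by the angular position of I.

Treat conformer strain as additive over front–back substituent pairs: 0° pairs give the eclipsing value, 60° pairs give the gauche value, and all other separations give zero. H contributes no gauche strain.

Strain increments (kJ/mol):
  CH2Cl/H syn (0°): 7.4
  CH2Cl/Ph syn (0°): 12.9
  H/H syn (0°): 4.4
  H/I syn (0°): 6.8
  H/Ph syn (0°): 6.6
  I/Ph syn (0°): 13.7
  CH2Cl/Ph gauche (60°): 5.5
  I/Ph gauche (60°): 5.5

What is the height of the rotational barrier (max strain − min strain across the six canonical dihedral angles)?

I at 0° (eclipsed): H–I eclipsed, Ph–CH2Cl eclipsed, H–H eclipsed; 6.8 + 12.9 + 4.4 = 24.1 kJ/mol.
I at 60° (staggered): Ph–I gauche, Ph–CH2Cl gauche; 5.5 + 5.5 = 11.0 kJ/mol.
I at 120° (eclipsed): H–H eclipsed, Ph–I eclipsed, H–CH2Cl eclipsed; 4.4 + 13.7 + 7.4 = 25.5 kJ/mol.
I at 180° (staggered): Ph–I gauche; 5.5 = 5.5 kJ/mol.
I at 240° (eclipsed): H–CH2Cl eclipsed, Ph–H eclipsed, H–I eclipsed; 7.4 + 6.6 + 6.8 = 20.8 kJ/mol.
I at 300° (staggered): Ph–CH2Cl gauche; 5.5 = 5.5 kJ/mol.
Max at 120° (25.5 kJ/mol), min at 180° (5.5 kJ/mol); barrier = 20.0 kJ/mol.

20.0 kJ/mol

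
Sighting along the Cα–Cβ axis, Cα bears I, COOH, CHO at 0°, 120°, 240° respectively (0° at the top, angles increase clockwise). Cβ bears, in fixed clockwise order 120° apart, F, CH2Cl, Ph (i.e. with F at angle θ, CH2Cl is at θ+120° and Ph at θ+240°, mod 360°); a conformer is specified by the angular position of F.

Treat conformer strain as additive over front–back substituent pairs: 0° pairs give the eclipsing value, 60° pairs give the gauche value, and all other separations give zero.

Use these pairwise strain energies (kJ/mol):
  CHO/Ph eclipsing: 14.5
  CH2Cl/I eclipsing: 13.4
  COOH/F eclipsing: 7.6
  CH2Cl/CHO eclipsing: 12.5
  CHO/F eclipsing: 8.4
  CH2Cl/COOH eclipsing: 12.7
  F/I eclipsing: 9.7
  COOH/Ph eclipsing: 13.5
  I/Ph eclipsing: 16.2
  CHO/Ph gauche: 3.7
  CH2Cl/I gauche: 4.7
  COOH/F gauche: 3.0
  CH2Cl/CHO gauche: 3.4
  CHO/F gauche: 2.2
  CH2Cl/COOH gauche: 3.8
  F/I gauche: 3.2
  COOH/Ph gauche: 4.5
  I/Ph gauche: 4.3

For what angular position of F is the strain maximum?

0°

F at 0° (eclipsed): I–F eclipsed, COOH–CH2Cl eclipsed, CHO–Ph eclipsed; 9.7 + 12.7 + 14.5 = 36.9 kJ/mol.
F at 60° (staggered): I–F gauche, I–Ph gauche, COOH–F gauche, COOH–CH2Cl gauche, CHO–CH2Cl gauche, CHO–Ph gauche; 3.2 + 4.3 + 3.0 + 3.8 + 3.4 + 3.7 = 21.4 kJ/mol.
F at 120° (eclipsed): I–Ph eclipsed, COOH–F eclipsed, CHO–CH2Cl eclipsed; 16.2 + 7.6 + 12.5 = 36.3 kJ/mol.
F at 180° (staggered): I–CH2Cl gauche, I–Ph gauche, COOH–F gauche, COOH–Ph gauche, CHO–F gauche, CHO–CH2Cl gauche; 4.7 + 4.3 + 3.0 + 4.5 + 2.2 + 3.4 = 22.1 kJ/mol.
F at 240° (eclipsed): I–CH2Cl eclipsed, COOH–Ph eclipsed, CHO–F eclipsed; 13.4 + 13.5 + 8.4 = 35.3 kJ/mol.
F at 300° (staggered): I–F gauche, I–CH2Cl gauche, COOH–CH2Cl gauche, COOH–Ph gauche, CHO–F gauche, CHO–Ph gauche; 3.2 + 4.7 + 3.8 + 4.5 + 2.2 + 3.7 = 22.1 kJ/mol.
The maximum (36.9 kJ/mol) occurs with F at 0°.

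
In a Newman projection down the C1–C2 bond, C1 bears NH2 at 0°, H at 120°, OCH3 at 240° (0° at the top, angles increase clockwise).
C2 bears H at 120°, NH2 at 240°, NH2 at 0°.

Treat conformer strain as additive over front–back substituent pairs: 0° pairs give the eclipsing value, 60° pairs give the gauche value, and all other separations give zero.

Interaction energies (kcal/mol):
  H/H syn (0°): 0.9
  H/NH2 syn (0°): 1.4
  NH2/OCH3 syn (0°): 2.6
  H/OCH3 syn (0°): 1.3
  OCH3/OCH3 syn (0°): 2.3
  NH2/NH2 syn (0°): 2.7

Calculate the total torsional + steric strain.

6.2 kcal/mol

This conformer (eclipsed): NH2–NH2 eclipsed, H–H eclipsed, OCH3–NH2 eclipsed; 2.7 + 0.9 + 2.6 = 6.2 kcal/mol.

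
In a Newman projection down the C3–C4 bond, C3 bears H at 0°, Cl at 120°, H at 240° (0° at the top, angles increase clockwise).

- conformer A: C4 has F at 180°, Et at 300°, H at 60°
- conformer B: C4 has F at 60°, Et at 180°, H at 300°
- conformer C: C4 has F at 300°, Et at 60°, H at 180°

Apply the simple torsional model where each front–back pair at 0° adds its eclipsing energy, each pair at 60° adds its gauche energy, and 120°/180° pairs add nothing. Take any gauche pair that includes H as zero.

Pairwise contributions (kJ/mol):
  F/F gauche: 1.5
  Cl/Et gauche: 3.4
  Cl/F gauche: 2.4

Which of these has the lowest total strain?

A (staggered): Cl–F gauche; 2.4 = 2.4 kJ/mol.
B (staggered): Cl–F gauche, Cl–Et gauche; 2.4 + 3.4 = 5.8 kJ/mol.
C (staggered): Cl–Et gauche; 3.4 = 3.4 kJ/mol.
A has the lowest total (2.4 kJ/mol).

A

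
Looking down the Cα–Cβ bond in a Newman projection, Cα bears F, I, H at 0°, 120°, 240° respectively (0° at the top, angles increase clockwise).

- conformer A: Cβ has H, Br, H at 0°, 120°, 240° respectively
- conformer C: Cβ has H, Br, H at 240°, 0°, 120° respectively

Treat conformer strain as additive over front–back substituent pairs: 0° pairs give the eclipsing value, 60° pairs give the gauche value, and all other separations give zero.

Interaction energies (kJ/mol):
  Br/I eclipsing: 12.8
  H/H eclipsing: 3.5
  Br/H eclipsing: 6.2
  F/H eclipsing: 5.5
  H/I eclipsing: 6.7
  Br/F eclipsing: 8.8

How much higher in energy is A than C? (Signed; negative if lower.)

A (eclipsed): F–H eclipsed, I–Br eclipsed, H–H eclipsed; 5.5 + 12.8 + 3.5 = 21.8 kJ/mol.
C (eclipsed): F–Br eclipsed, I–H eclipsed, H–H eclipsed; 8.8 + 6.7 + 3.5 = 19.0 kJ/mol.
E(A) − E(C) = 21.8 − 19.0 = +2.8 kJ/mol.

+2.8 kJ/mol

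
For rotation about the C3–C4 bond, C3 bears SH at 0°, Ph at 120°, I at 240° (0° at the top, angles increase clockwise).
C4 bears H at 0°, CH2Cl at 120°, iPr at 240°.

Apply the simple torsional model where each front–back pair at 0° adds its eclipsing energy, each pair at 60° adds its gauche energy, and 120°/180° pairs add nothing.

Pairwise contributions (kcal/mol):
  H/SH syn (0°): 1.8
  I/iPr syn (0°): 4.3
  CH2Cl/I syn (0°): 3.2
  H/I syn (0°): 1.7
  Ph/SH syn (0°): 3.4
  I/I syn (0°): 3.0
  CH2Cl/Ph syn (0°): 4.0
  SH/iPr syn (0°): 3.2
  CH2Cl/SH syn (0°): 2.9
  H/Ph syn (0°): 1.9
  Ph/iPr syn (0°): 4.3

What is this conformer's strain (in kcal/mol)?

10.1 kcal/mol

This conformer (eclipsed): SH(0°)/H(0°) eclipsed 1.8; Ph(120°)/CH2Cl(120°) eclipsed 4.0; I(240°)/iPr(240°) eclipsed 4.3 → 10.1 kcal/mol.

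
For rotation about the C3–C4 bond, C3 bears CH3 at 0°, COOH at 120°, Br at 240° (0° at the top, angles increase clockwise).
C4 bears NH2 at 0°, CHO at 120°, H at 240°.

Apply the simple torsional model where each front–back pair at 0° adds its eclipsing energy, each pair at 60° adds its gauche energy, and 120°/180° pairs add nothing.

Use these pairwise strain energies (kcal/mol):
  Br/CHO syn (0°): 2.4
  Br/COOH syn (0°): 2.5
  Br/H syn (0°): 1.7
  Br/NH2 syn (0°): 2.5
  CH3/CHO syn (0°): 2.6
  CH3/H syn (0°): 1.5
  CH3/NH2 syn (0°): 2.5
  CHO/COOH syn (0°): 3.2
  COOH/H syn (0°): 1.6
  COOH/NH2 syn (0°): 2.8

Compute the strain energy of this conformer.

This conformer (eclipsed): CH3(0°)/NH2(0°) eclipsed 2.5; COOH(120°)/CHO(120°) eclipsed 3.2; Br(240°)/H(240°) eclipsed 1.7 → 7.4 kcal/mol.

7.4 kcal/mol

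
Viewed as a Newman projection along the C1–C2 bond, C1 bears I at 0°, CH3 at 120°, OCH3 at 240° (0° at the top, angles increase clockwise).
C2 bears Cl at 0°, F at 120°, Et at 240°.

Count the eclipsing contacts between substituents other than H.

3

Non-H eclipsing pairs: I(0°)/Cl(0°); CH3(120°)/F(120°); OCH3(240°)/Et(240°) — 3 interactions.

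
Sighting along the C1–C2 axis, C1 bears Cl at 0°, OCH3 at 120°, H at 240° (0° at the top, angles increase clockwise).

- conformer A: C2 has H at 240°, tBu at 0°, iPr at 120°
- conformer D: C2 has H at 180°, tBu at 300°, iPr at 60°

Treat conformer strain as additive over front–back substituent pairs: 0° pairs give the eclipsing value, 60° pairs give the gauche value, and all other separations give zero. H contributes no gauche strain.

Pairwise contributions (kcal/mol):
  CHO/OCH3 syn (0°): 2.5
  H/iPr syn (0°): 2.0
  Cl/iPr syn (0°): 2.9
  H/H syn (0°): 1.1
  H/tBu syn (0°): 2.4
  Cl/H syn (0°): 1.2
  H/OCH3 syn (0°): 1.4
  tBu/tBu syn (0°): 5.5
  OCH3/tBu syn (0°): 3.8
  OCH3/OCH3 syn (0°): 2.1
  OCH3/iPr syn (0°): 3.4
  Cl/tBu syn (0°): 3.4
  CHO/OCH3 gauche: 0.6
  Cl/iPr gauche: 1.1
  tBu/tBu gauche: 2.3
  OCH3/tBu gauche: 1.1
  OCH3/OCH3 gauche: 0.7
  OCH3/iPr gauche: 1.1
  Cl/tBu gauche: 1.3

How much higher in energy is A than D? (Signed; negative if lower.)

+4.4 kcal/mol

A (eclipsed): Cl(0°)/tBu(0°) eclipsed 3.4; OCH3(120°)/iPr(120°) eclipsed 3.4; H(240°)/H(240°) eclipsed 1.1 → 7.9 kcal/mol.
D (staggered): Cl(0°)/tBu(300°) gauche 1.3; Cl(0°)/iPr(60°) gauche 1.1; OCH3(120°)/iPr(60°) gauche 1.1 → 3.5 kcal/mol.
E(A) − E(D) = 7.9 − 3.5 = +4.4 kcal/mol.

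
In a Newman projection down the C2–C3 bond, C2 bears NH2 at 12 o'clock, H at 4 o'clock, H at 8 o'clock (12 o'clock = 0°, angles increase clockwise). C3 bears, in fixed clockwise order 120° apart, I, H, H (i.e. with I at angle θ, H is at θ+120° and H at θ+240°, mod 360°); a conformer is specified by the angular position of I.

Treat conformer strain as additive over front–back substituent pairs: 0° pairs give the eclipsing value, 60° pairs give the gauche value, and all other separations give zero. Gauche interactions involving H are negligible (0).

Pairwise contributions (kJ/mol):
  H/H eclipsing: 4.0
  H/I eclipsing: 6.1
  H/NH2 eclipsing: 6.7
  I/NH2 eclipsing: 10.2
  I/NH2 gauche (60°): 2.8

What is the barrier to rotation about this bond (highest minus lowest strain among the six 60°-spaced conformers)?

I at 0° (eclipsed): NH2–I eclipsed, H–H eclipsed, H–H eclipsed; 10.2 + 4.0 + 4.0 = 18.2 kJ/mol.
I at 60° (staggered): NH2–I gauche; 2.8 = 2.8 kJ/mol.
I at 120° (eclipsed): NH2–H eclipsed, H–I eclipsed, H–H eclipsed; 6.7 + 6.1 + 4.0 = 16.8 kJ/mol.
I at 180° (staggered): no non-H gauche contacts → 0.0 kJ/mol.
I at 240° (eclipsed): NH2–H eclipsed, H–H eclipsed, H–I eclipsed; 6.7 + 4.0 + 6.1 = 16.8 kJ/mol.
I at 300° (staggered): NH2–I gauche; 2.8 = 2.8 kJ/mol.
Max at 0° (18.2 kJ/mol), min at 180° (0.0 kJ/mol); barrier = 18.2 kJ/mol.

18.2 kJ/mol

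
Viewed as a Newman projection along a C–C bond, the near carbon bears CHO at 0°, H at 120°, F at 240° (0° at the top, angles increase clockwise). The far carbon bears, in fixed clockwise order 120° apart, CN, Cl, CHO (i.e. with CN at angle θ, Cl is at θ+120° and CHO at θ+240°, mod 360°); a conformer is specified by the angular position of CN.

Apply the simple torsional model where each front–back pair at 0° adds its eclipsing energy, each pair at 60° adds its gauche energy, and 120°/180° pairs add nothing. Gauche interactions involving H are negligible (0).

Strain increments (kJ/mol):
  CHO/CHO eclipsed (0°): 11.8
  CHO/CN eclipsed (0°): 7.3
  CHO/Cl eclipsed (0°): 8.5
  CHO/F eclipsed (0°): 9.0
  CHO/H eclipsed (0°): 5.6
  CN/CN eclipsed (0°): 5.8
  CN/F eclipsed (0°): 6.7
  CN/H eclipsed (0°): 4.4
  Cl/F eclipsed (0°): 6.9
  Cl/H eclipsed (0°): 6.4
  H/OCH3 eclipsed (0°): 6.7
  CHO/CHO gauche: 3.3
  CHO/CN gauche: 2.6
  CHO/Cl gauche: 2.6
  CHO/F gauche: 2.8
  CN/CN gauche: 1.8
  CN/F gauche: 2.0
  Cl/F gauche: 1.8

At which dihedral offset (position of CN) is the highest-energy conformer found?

CN at 0° is eclipsed. CHO at 0° is eclipsed with CN at 0° (7.3); H at 120° is eclipsed with Cl at 120° (6.4); F at 240° is eclipsed with CHO at 240° (9.0). Total 22.7 kJ/mol.
CN at 60° is staggered. CHO at 0° is gauche with CN at 60° (2.6); CHO at 0° is gauche with CHO at 300° (3.3); F at 240° is gauche with Cl at 180° (1.8); F at 240° is gauche with CHO at 300° (2.8). Total 10.5 kJ/mol.
CN at 120° is eclipsed. CHO at 0° is eclipsed with CHO at 0° (11.8); H at 120° is eclipsed with CN at 120° (4.4); F at 240° is eclipsed with Cl at 240° (6.9). Total 23.1 kJ/mol.
CN at 180° is staggered. CHO at 0° is gauche with Cl at 300° (2.6); CHO at 0° is gauche with CHO at 60° (3.3); F at 240° is gauche with CN at 180° (2.0); F at 240° is gauche with Cl at 300° (1.8). Total 9.7 kJ/mol.
CN at 240° is eclipsed. CHO at 0° is eclipsed with Cl at 0° (8.5); H at 120° is eclipsed with CHO at 120° (5.6); F at 240° is eclipsed with CN at 240° (6.7). Total 20.8 kJ/mol.
CN at 300° is staggered. CHO at 0° is gauche with CN at 300° (2.6); CHO at 0° is gauche with Cl at 60° (2.6); F at 240° is gauche with CN at 300° (2.0); F at 240° is gauche with CHO at 180° (2.8). Total 10.0 kJ/mol.
The maximum (23.1 kJ/mol) occurs with CN at 120°.

120°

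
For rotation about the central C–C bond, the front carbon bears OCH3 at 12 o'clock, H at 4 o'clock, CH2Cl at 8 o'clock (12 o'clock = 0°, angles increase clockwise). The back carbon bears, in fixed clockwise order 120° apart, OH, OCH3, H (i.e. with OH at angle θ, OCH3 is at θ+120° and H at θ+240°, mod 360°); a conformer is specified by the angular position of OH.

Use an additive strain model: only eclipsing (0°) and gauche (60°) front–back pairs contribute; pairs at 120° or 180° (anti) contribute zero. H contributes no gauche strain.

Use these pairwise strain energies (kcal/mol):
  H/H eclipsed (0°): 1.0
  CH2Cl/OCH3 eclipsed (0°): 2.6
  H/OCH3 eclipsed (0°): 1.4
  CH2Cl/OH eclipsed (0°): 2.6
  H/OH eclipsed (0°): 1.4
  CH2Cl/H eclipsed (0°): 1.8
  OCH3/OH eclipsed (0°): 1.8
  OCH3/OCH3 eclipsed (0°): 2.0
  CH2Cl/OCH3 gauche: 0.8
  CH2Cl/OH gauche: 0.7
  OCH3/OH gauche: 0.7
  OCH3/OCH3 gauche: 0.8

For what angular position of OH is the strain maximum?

OH at 0° (eclipsed): OCH3–OH eclipsed, H–OCH3 eclipsed, CH2Cl–H eclipsed; 1.8 + 1.4 + 1.8 = 5.0 kcal/mol.
OH at 60° (staggered): OCH3–OH gauche, CH2Cl–OCH3 gauche; 0.7 + 0.8 = 1.5 kcal/mol.
OH at 120° (eclipsed): OCH3–H eclipsed, H–OH eclipsed, CH2Cl–OCH3 eclipsed; 1.4 + 1.4 + 2.6 = 5.4 kcal/mol.
OH at 180° (staggered): OCH3–OCH3 gauche, CH2Cl–OH gauche, CH2Cl–OCH3 gauche; 0.8 + 0.7 + 0.8 = 2.3 kcal/mol.
OH at 240° (eclipsed): OCH3–OCH3 eclipsed, H–H eclipsed, CH2Cl–OH eclipsed; 2.0 + 1.0 + 2.6 = 5.6 kcal/mol.
OH at 300° (staggered): OCH3–OH gauche, OCH3–OCH3 gauche, CH2Cl–OH gauche; 0.7 + 0.8 + 0.7 = 2.2 kcal/mol.
The maximum (5.6 kcal/mol) occurs with OH at 240°.

240°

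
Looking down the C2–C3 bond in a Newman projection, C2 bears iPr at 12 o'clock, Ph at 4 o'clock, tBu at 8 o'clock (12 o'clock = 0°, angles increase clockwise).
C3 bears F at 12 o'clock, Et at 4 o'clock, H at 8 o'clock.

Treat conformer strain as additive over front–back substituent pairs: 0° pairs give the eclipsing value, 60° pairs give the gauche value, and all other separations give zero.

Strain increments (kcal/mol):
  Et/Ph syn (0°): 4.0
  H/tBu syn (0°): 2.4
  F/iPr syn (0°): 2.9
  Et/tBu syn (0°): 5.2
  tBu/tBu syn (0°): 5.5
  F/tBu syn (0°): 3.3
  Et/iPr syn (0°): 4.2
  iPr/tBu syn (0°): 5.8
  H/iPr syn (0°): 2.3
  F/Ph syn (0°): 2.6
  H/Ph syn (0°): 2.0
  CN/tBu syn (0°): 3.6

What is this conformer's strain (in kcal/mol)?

This conformer (eclipsed): iPr(0°)/F(0°) eclipsed 2.9; Ph(120°)/Et(120°) eclipsed 4.0; tBu(240°)/H(240°) eclipsed 2.4 → 9.3 kcal/mol.

9.3 kcal/mol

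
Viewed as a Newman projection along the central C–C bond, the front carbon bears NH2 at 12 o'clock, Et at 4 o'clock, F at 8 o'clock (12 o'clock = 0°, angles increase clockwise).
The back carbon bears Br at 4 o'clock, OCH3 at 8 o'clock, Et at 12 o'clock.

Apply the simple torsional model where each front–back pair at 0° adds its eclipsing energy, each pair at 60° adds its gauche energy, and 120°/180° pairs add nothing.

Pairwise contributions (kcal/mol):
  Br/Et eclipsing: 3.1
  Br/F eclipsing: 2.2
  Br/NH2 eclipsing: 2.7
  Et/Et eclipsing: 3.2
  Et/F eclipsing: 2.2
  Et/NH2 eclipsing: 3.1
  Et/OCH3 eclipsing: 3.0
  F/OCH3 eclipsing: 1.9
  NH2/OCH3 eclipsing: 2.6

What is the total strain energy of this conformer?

This conformer (eclipsed): NH2–Et eclipsed, Et–Br eclipsed, F–OCH3 eclipsed; 3.1 + 3.1 + 1.9 = 8.1 kcal/mol.

8.1 kcal/mol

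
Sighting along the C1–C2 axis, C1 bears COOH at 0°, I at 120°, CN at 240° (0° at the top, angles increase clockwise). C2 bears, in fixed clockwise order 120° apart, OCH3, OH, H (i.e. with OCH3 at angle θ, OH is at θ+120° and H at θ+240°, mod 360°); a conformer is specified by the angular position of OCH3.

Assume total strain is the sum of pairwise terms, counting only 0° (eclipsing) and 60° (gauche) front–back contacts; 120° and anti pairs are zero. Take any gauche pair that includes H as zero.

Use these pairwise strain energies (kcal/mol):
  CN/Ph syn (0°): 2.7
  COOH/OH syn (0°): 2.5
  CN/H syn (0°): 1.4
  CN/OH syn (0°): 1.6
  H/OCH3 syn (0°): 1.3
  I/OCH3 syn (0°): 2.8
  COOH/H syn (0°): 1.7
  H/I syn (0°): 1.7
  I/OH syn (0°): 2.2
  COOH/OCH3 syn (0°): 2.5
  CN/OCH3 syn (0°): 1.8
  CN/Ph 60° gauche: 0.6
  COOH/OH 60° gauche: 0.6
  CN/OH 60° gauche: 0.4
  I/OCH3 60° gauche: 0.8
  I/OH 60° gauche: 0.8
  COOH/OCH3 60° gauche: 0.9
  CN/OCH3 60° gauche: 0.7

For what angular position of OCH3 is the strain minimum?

180°

OCH3 at 0° (eclipsed): COOH(0°)/OCH3(0°) eclipsed 2.5; I(120°)/OH(120°) eclipsed 2.2; CN(240°)/H(240°) eclipsed 1.4 → 6.1 kcal/mol.
OCH3 at 60° (staggered): COOH(0°)/OCH3(60°) gauche 0.9; I(120°)/OCH3(60°) gauche 0.8; I(120°)/OH(180°) gauche 0.8; CN(240°)/OH(180°) gauche 0.4 → 2.9 kcal/mol.
OCH3 at 120° (eclipsed): COOH(0°)/H(0°) eclipsed 1.7; I(120°)/OCH3(120°) eclipsed 2.8; CN(240°)/OH(240°) eclipsed 1.6 → 6.1 kcal/mol.
OCH3 at 180° (staggered): COOH(0°)/OH(300°) gauche 0.6; I(120°)/OCH3(180°) gauche 0.8; CN(240°)/OCH3(180°) gauche 0.7; CN(240°)/OH(300°) gauche 0.4 → 2.5 kcal/mol.
OCH3 at 240° (eclipsed): COOH(0°)/OH(0°) eclipsed 2.5; I(120°)/H(120°) eclipsed 1.7; CN(240°)/OCH3(240°) eclipsed 1.8 → 6.0 kcal/mol.
OCH3 at 300° (staggered): COOH(0°)/OCH3(300°) gauche 0.9; COOH(0°)/OH(60°) gauche 0.6; I(120°)/OH(60°) gauche 0.8; CN(240°)/OCH3(300°) gauche 0.7 → 3.0 kcal/mol.
The minimum (2.5 kcal/mol) occurs with OCH3 at 180°.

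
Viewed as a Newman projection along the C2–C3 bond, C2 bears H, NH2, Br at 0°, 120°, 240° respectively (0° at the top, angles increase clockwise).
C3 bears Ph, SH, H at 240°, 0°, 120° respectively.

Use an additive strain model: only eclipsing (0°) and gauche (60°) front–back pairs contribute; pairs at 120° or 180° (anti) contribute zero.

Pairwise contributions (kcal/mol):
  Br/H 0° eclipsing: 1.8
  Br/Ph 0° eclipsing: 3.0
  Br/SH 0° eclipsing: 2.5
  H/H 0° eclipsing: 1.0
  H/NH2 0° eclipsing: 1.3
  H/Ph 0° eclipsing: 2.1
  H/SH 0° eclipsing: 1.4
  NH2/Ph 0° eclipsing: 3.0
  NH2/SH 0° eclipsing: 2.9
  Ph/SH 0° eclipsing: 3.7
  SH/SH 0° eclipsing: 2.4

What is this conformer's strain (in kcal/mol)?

5.7 kcal/mol

This conformer (eclipsed): H–SH eclipsed, NH2–H eclipsed, Br–Ph eclipsed; 1.4 + 1.3 + 3.0 = 5.7 kcal/mol.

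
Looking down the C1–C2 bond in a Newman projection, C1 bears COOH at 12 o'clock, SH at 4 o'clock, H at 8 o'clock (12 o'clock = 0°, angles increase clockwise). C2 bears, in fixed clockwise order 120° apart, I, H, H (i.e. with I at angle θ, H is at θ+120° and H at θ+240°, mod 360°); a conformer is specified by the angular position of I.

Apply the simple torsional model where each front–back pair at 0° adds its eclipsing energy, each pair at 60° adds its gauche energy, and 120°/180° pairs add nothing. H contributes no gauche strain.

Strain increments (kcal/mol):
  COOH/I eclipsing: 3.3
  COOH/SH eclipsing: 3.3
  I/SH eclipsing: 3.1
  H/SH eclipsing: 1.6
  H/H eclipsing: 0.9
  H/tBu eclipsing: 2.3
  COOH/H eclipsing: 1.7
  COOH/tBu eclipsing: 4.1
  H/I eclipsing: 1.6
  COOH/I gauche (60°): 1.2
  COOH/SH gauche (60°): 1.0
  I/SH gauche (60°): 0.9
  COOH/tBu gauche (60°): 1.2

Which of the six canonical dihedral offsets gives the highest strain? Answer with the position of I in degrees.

0°

I at 0° (eclipsed): COOH(0°)/I(0°) eclipsed 3.3; SH(120°)/H(120°) eclipsed 1.6; H(240°)/H(240°) eclipsed 0.9 → 5.8 kcal/mol.
I at 60° (staggered): COOH(0°)/I(60°) gauche 1.2; SH(120°)/I(60°) gauche 0.9 → 2.1 kcal/mol.
I at 120° (eclipsed): COOH(0°)/H(0°) eclipsed 1.7; SH(120°)/I(120°) eclipsed 3.1; H(240°)/H(240°) eclipsed 0.9 → 5.7 kcal/mol.
I at 180° (staggered): SH(120°)/I(180°) gauche 0.9 → 0.9 kcal/mol.
I at 240° (eclipsed): COOH(0°)/H(0°) eclipsed 1.7; SH(120°)/H(120°) eclipsed 1.6; H(240°)/I(240°) eclipsed 1.6 → 4.9 kcal/mol.
I at 300° (staggered): COOH(0°)/I(300°) gauche 1.2 → 1.2 kcal/mol.
The maximum (5.8 kcal/mol) occurs with I at 0°.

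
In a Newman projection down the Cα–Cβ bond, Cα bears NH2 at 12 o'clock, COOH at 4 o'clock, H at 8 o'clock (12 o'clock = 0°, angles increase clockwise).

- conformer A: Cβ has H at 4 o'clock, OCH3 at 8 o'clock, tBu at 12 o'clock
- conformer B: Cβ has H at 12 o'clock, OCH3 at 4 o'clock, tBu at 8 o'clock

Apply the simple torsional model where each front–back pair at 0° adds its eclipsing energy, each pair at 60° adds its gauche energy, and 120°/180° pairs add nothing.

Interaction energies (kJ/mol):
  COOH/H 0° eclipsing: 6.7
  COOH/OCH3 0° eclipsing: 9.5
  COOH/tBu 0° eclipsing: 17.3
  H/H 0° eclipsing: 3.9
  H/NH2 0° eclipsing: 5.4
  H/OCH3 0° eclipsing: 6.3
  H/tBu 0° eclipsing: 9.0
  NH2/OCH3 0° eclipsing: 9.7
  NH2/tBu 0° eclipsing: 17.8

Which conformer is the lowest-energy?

B

A (eclipsed): NH2(0°)/tBu(0°) eclipsed 17.8; COOH(120°)/H(120°) eclipsed 6.7; H(240°)/OCH3(240°) eclipsed 6.3 → 30.8 kJ/mol.
B (eclipsed): NH2(0°)/H(0°) eclipsed 5.4; COOH(120°)/OCH3(120°) eclipsed 9.5; H(240°)/tBu(240°) eclipsed 9.0 → 23.9 kJ/mol.
B has the lowest total (23.9 kJ/mol).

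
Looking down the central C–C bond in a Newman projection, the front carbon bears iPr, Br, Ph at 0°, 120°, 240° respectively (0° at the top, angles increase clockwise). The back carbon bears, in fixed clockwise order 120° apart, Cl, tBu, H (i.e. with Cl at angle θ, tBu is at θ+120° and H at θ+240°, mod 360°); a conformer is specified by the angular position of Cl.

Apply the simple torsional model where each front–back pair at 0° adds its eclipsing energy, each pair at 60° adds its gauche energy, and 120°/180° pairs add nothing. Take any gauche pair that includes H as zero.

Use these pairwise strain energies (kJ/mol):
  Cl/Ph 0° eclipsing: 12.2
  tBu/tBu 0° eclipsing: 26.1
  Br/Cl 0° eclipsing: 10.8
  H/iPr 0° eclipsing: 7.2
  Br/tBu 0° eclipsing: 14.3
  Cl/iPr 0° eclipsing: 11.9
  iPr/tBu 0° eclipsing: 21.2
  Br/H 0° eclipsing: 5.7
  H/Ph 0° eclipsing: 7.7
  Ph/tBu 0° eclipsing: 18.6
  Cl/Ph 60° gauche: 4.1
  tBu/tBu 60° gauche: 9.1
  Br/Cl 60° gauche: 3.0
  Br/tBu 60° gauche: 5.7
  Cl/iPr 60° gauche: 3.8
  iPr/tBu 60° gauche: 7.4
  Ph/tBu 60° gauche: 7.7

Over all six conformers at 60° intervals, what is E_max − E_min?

Cl at 0° is eclipsed. iPr at 0° is eclipsed with Cl at 0° (11.9); Br at 120° is eclipsed with tBu at 120° (14.3); Ph at 240° is eclipsed with H at 240° (7.7). Total 33.9 kJ/mol.
Cl at 60° is staggered. iPr at 0° is gauche with Cl at 60° (3.8); Br at 120° is gauche with Cl at 60° (3.0); Br at 120° is gauche with tBu at 180° (5.7); Ph at 240° is gauche with tBu at 180° (7.7). Total 20.2 kJ/mol.
Cl at 120° is eclipsed. iPr at 0° is eclipsed with H at 0° (7.2); Br at 120° is eclipsed with Cl at 120° (10.8); Ph at 240° is eclipsed with tBu at 240° (18.6). Total 36.6 kJ/mol.
Cl at 180° is staggered. iPr at 0° is gauche with tBu at 300° (7.4); Br at 120° is gauche with Cl at 180° (3.0); Ph at 240° is gauche with Cl at 180° (4.1); Ph at 240° is gauche with tBu at 300° (7.7). Total 22.2 kJ/mol.
Cl at 240° is eclipsed. iPr at 0° is eclipsed with tBu at 0° (21.2); Br at 120° is eclipsed with H at 120° (5.7); Ph at 240° is eclipsed with Cl at 240° (12.2). Total 39.1 kJ/mol.
Cl at 300° is staggered. iPr at 0° is gauche with Cl at 300° (3.8); iPr at 0° is gauche with tBu at 60° (7.4); Br at 120° is gauche with tBu at 60° (5.7); Ph at 240° is gauche with Cl at 300° (4.1). Total 21.0 kJ/mol.
Max at 240° (39.1 kJ/mol), min at 60° (20.2 kJ/mol); barrier = 18.9 kJ/mol.

18.9 kJ/mol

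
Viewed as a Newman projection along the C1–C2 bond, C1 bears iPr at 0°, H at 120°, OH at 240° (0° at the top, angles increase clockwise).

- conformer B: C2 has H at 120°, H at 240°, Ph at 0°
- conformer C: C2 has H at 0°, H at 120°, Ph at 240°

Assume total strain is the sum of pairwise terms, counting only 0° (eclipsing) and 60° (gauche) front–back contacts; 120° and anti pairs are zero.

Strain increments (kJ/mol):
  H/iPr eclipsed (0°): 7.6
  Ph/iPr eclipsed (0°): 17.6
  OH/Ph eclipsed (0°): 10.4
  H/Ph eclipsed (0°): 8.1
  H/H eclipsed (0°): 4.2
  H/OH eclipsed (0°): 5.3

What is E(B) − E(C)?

B is eclipsed. iPr at 0° is eclipsed with Ph at 0° (17.6); H at 120° is eclipsed with H at 120° (4.2); OH at 240° is eclipsed with H at 240° (5.3). Total 27.1 kJ/mol.
C is eclipsed. iPr at 0° is eclipsed with H at 0° (7.6); H at 120° is eclipsed with H at 120° (4.2); OH at 240° is eclipsed with Ph at 240° (10.4). Total 22.2 kJ/mol.
E(B) − E(C) = 27.1 − 22.2 = +4.9 kJ/mol.

+4.9 kJ/mol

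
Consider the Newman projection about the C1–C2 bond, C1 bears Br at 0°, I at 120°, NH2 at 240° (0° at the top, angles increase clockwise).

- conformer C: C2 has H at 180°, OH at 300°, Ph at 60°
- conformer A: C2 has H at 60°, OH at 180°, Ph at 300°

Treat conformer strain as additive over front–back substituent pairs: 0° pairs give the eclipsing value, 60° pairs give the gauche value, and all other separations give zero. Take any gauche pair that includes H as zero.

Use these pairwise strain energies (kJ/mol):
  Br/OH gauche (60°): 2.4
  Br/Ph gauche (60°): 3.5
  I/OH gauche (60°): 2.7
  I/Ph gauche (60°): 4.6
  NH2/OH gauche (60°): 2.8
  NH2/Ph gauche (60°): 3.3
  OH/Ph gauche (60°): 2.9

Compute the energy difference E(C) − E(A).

+1.0 kJ/mol

C (staggered): Br(0°)/OH(300°) gauche 2.4; Br(0°)/Ph(60°) gauche 3.5; I(120°)/Ph(60°) gauche 4.6; NH2(240°)/OH(300°) gauche 2.8 → 13.3 kJ/mol.
A (staggered): Br(0°)/Ph(300°) gauche 3.5; I(120°)/OH(180°) gauche 2.7; NH2(240°)/OH(180°) gauche 2.8; NH2(240°)/Ph(300°) gauche 3.3 → 12.3 kJ/mol.
E(C) − E(A) = 13.3 − 12.3 = +1.0 kJ/mol.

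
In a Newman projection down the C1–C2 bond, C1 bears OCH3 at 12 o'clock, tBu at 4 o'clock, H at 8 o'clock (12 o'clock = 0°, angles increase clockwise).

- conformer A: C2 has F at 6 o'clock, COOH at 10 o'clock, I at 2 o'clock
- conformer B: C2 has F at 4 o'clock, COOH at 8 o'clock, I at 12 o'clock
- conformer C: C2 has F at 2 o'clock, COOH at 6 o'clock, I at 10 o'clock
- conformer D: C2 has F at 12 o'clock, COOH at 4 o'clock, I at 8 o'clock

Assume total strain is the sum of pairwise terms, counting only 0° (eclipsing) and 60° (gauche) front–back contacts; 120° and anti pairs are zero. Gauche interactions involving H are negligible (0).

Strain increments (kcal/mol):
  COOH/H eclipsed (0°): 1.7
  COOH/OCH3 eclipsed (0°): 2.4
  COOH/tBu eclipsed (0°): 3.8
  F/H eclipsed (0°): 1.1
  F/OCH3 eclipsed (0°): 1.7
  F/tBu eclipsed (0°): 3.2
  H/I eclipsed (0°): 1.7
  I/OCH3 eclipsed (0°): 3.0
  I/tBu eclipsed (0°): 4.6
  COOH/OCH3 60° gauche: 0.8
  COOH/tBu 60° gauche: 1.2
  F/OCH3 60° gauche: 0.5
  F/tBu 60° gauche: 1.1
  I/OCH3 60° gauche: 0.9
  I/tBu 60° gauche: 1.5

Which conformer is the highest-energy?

B

A is staggered. OCH3 at 0° is gauche with COOH at 300° (0.8); OCH3 at 0° is gauche with I at 60° (0.9); tBu at 120° is gauche with F at 180° (1.1); tBu at 120° is gauche with I at 60° (1.5). Total 4.3 kcal/mol.
B is eclipsed. OCH3 at 0° is eclipsed with I at 0° (3.0); tBu at 120° is eclipsed with F at 120° (3.2); H at 240° is eclipsed with COOH at 240° (1.7). Total 7.9 kcal/mol.
C is staggered. OCH3 at 0° is gauche with F at 60° (0.5); OCH3 at 0° is gauche with I at 300° (0.9); tBu at 120° is gauche with F at 60° (1.1); tBu at 120° is gauche with COOH at 180° (1.2). Total 3.7 kcal/mol.
D is eclipsed. OCH3 at 0° is eclipsed with F at 0° (1.7); tBu at 120° is eclipsed with COOH at 120° (3.8); H at 240° is eclipsed with I at 240° (1.7). Total 7.2 kcal/mol.
B has the highest total (7.9 kcal/mol).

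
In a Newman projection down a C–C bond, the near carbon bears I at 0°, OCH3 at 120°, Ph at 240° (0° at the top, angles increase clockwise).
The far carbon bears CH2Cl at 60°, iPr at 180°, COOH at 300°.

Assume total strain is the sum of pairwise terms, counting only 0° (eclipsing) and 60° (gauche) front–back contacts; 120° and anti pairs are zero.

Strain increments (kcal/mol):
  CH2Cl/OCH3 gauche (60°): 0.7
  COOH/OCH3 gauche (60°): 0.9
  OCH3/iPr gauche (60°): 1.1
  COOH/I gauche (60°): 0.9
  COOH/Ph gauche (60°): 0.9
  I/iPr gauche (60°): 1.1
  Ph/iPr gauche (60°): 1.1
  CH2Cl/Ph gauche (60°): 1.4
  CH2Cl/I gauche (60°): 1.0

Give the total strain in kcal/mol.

This conformer (staggered): I–CH2Cl gauche, I–COOH gauche, OCH3–CH2Cl gauche, OCH3–iPr gauche, Ph–iPr gauche, Ph–COOH gauche; 1.0 + 0.9 + 0.7 + 1.1 + 1.1 + 0.9 = 5.7 kcal/mol.

5.7 kcal/mol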